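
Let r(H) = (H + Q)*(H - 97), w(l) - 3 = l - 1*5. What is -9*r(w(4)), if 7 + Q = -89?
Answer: -80370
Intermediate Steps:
w(l) = -2 + l (w(l) = 3 + (l - 1*5) = 3 + (l - 5) = 3 + (-5 + l) = -2 + l)
Q = -96 (Q = -7 - 89 = -96)
r(H) = (-97 + H)*(-96 + H) (r(H) = (H - 96)*(H - 97) = (-96 + H)*(-97 + H) = (-97 + H)*(-96 + H))
-9*r(w(4)) = -9*(9312 + (-2 + 4)² - 193*(-2 + 4)) = -9*(9312 + 2² - 193*2) = -9*(9312 + 4 - 386) = -9*8930 = -80370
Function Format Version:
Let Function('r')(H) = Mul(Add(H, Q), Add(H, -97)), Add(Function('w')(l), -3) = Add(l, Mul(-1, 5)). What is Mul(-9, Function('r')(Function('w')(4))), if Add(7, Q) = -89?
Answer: -80370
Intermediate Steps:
Function('w')(l) = Add(-2, l) (Function('w')(l) = Add(3, Add(l, Mul(-1, 5))) = Add(3, Add(l, -5)) = Add(3, Add(-5, l)) = Add(-2, l))
Q = -96 (Q = Add(-7, -89) = -96)
Function('r')(H) = Mul(Add(-97, H), Add(-96, H)) (Function('r')(H) = Mul(Add(H, -96), Add(H, -97)) = Mul(Add(-96, H), Add(-97, H)) = Mul(Add(-97, H), Add(-96, H)))
Mul(-9, Function('r')(Function('w')(4))) = Mul(-9, Add(9312, Pow(Add(-2, 4), 2), Mul(-193, Add(-2, 4)))) = Mul(-9, Add(9312, Pow(2, 2), Mul(-193, 2))) = Mul(-9, Add(9312, 4, -386)) = Mul(-9, 8930) = -80370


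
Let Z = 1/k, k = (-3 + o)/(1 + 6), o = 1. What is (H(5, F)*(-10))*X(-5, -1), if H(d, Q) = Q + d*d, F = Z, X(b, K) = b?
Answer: 1075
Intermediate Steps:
k = -2/7 (k = (-3 + 1)/(1 + 6) = -2/7 ≈ -0.28571)
Z = -7/2 (Z = 1/(-2/7) = -7/2 ≈ -3.5000)
F = -7/2 ≈ -3.5000
H(d, Q) = Q + d**2
(H(5, F)*(-10))*X(-5, -1) = ((-7/2 + 5**2)*(-10))*(-5) = ((-7/2 + 25)*(-10))*(-5) = ((43/2)*(-10))*(-5) = -215*(-5) = 1075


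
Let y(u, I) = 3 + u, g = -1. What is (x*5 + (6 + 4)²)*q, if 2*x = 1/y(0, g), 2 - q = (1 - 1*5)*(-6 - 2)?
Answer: -3025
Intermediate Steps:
q = -30 (q = 2 - (1 - 1*5)*(-6 - 2) = 2 - (1 - 5)*(-8) = 2 - (-4)*(-8) = 2 - 1*32 = 2 - 32 = -30)
x = ⅙ (x = 1/(2*(3 + 0)) = (½)/3 = (½)*(⅓) = ⅙ ≈ 0.16667)
(x*5 + (6 + 4)²)*q = ((⅙)*5 + (6 + 4)²)*(-30) = (⅚ + 10²)*(-30) = (⅚ + 100)*(-30) = (605/6)*(-30) = -3025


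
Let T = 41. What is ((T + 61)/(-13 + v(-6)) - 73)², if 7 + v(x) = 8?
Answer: 26569/4 ≈ 6642.3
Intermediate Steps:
v(x) = 1 (v(x) = -7 + 8 = 1)
((T + 61)/(-13 + v(-6)) - 73)² = ((41 + 61)/(-13 + 1) - 73)² = (102/(-12) - 73)² = (102*(-1/12) - 73)² = (-17/2 - 73)² = (-163/2)² = 26569/4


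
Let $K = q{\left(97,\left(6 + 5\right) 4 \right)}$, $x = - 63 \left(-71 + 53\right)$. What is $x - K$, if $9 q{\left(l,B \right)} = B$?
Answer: $\frac{10162}{9} \approx 1129.1$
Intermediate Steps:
$q{\left(l,B \right)} = \frac{B}{9}$
$x = 1134$ ($x = \left(-63\right) \left(-18\right) = 1134$)
$K = \frac{44}{9}$ ($K = \frac{\left(6 + 5\right) 4}{9} = \frac{11 \cdot 4}{9} = \frac{1}{9} \cdot 44 = \frac{44}{9} \approx 4.8889$)
$x - K = 1134 - \frac{44}{9} = \frac{10162}{9}$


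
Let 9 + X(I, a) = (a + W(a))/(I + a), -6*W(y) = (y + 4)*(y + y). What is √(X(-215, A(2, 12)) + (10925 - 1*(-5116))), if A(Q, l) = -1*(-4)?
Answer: 2*√1605964677/633 ≈ 126.62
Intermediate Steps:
A(Q, l) = 4
W(y) = -y*(4 + y)/3 (W(y) = -(y + 4)*(y + y)/6 = -(4 + y)*2*y/6 = -y*(4 + y)/3)
X(I, a) = -9 + (a - a*(4 + a)/3)/(I + a)
√(X(-215, A(2, 12)) + (10925 - 1*(-5116))) = √((-1*4² - 28*4 - 27*(-215))/(3*(-215 + 4)) + (10925 - 1*(-5116))) = √((⅓)*(-1*16 - 112 + 5805)/(-211) + (10925 + 5116)) = √((⅓)*(-1/211)*(-16 - 112 + 5805) + 16041) = √((⅓)*(-1/211)*5677 + 16041) = √(-5677/633 + 16041) = √(10148276/633) = 2*√1605964677/633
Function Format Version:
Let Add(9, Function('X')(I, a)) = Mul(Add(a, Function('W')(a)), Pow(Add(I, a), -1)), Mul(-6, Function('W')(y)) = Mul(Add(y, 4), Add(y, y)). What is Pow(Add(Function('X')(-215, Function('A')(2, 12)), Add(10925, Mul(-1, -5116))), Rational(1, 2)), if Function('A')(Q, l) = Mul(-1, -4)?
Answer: Mul(Rational(2, 633), Pow(1605964677, Rational(1, 2))) ≈ 126.62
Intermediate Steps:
Function('A')(Q, l) = 4
Function('W')(y) = Mul(Rational(-1, 3), y, Add(4, y)) (Function('W')(y) = Mul(Rational(-1, 6), Mul(Add(y, 4), Add(y, y))) = Mul(Rational(-1, 6), Mul(Add(4, y), Mul(2, y))) = Mul(Rational(-1, 6), Mul(2, y, Add(4, y))) = Mul(Rational(-1, 3), y, Add(4, y)))
Function('X')(I, a) = Add(-9, Mul(Pow(Add(I, a), -1), Add(a, Mul(Rational(-1, 3), a, Add(4, a))))) (Function('X')(I, a) = Add(-9, Mul(Add(a, Mul(Rational(-1, 3), a, Add(4, a))), Pow(Add(I, a), -1))) = Add(-9, Mul(Pow(Add(I, a), -1), Add(a, Mul(Rational(-1, 3), a, Add(4, a))))))
Pow(Add(Function('X')(-215, Function('A')(2, 12)), Add(10925, Mul(-1, -5116))), Rational(1, 2)) = Pow(Add(Mul(Rational(1, 3), Pow(Add(-215, 4), -1), Add(Mul(-1, Pow(4, 2)), Mul(-28, 4), Mul(-27, -215))), Add(10925, Mul(-1, -5116))), Rational(1, 2)) = Pow(Add(Mul(Rational(1, 3), Pow(-211, -1), Add(Mul(-1, 16), -112, 5805)), Add(10925, 5116)), Rational(1, 2)) = Pow(Add(Mul(Rational(1, 3), Rational(-1, 211), Add(-16, -112, 5805)), 16041), Rational(1, 2)) = Pow(Add(Mul(Rational(1, 3), Rational(-1, 211), 5677), 16041), Rational(1, 2)) = Pow(Add(Rational(-5677, 633), 16041), Rational(1, 2)) = Pow(Rational(10148276, 633), Rational(1, 2)) = Mul(Rational(2, 633), Pow(1605964677, Rational(1, 2)))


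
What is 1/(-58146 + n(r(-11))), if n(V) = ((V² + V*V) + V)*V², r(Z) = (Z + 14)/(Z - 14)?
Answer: -390625/22713281763 ≈ -1.7198e-5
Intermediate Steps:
r(Z) = (14 + Z)/(-14 + Z)
n(V) = V²*(V + 2*V²) (n(V) = ((V² + V²) + V)*V² = (2*V² + V)*V² = (V + 2*V²)*V² = V²*(V + 2*V²))
1/(-58146 + n(r(-11))) = 1/(-58146 + ((14 - 11)/(-14 - 11))³*(1 + 2*((14 - 11)/(-14 - 11)))) = 1/(-58146 + (3/(-25))³*(1 + 2*(3/(-25)))) = 1/(-58146 + (-1/25*3)³*(1 + 2*(-1/25*3))) = 1/(-58146 + (-3/25)³*(1 + 2*(-3/25))) = 1/(-58146 - 27*(1 - 6/25)/15625) = 1/(-58146 - 27/15625*19/25) = 1/(-58146 - 513/390625) = 1/(-22713281763/390625) = -390625/22713281763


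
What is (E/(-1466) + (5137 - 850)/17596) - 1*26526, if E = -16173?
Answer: -341983414143/12897868 ≈ -26515.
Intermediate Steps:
(E/(-1466) + (5137 - 850)/17596) - 1*26526 = (-16173/(-1466) + (5137 - 850)/17596) - 1*26526 = (-16173*(-1/1466) + 4287*(1/17596)) - 26526 = (16173/1466 + 4287/17596) - 26526 = 145432425/12897868 - 26526 = -341983414143/12897868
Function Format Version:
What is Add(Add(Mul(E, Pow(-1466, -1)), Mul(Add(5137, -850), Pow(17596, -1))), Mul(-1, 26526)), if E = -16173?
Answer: Rational(-341983414143, 12897868) ≈ -26515.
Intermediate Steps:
Add(Add(Mul(E, Pow(-1466, -1)), Mul(Add(5137, -850), Pow(17596, -1))), Mul(-1, 26526)) = Add(Add(Mul(-16173, Pow(-1466, -1)), Mul(Add(5137, -850), Pow(17596, -1))), Mul(-1, 26526)) = Add(Add(Mul(-16173, Rational(-1, 1466)), Mul(4287, Rational(1, 17596))), -26526) = Add(Add(Rational(16173, 1466), Rational(4287, 17596)), -26526) = Add(Rational(145432425, 12897868), -26526) = Rational(-341983414143, 12897868)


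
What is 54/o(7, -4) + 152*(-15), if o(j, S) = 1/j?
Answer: -1902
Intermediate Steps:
54/o(7, -4) + 152*(-15) = 54/(1/7) + 152*(-15) = 54/(⅐) - 2280 = 54*7 - 2280 = 378 - 2280 = -1902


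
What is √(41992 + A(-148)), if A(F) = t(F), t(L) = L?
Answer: 2*√10461 ≈ 204.56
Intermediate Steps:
A(F) = F
√(41992 + A(-148)) = √(41992 - 148) = √41844 = 2*√10461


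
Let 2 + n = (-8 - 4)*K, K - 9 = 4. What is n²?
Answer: 24964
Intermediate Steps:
K = 13 (K = 9 + 4 = 13)
n = -158 (n = -2 + (-8 - 4)*13 = -2 - 12*13 = -2 - 156 = -158)
n² = (-158)² = 24964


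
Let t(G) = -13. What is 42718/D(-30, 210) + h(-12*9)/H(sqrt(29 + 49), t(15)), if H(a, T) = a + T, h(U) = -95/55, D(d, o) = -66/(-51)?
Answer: 2541740/77 + 19*sqrt(78)/1001 ≈ 33010.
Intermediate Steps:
D(d, o) = 22/17 (D(d, o) = -66*(-1/51) = 22/17)
h(U) = -19/11 (h(U) = -95*1/55 = -19/11)
H(a, T) = T + a
42718/D(-30, 210) + h(-12*9)/H(sqrt(29 + 49), t(15)) = 42718/(22/17) - 19/(11*(-13 + sqrt(29 + 49))) = 42718*(17/22) - 19/(11*(-13 + sqrt(78))) = 363103/11 - 19/(11*(-13 + sqrt(78)))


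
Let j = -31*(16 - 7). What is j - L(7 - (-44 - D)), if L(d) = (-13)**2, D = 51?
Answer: -448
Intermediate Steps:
L(d) = 169
j = -279 (j = -31*9 = -279)
j - L(7 - (-44 - D)) = -279 - 1*169 = -279 - 169 = -448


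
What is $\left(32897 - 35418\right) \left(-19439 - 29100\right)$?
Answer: $122366819$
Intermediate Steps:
$\left(32897 - 35418\right) \left(-19439 - 29100\right) = \left(-2521\right) \left(-48539\right) = 122366819$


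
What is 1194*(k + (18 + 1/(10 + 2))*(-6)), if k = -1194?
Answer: -1555185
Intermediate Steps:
1194*(k + (18 + 1/(10 + 2))*(-6)) = 1194*(-1194 + (18 + 1/(10 + 2))*(-6)) = 1194*(-1194 + (18 + 1/12)*(-6)) = 1194*(-1194 + (217/12)*(-6)) = 1194*(-1194 - 217/2) = 1194*(-2605/2) = -1555185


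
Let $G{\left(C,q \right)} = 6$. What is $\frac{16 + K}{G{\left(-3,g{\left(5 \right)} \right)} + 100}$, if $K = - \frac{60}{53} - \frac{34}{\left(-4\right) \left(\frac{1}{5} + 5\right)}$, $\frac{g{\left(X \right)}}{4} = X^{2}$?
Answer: $\frac{45481}{292136} \approx 0.15568$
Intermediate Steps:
$g{\left(X \right)} = 4 X^{2}$
$K = \frac{1385}{2756}$ ($K = \left(-60\right) \frac{1}{53} - \frac{34}{\left(-4\right) \left(\frac{1}{5} + 5\right)} = - \frac{60}{53} - \frac{34}{\left(-4\right) \frac{26}{5}} = - \frac{60}{53} - \frac{34}{- \frac{104}{5}} = - \frac{60}{53} - - \frac{85}{52} = - \frac{60}{53} + \frac{85}{52} = \frac{1385}{2756} \approx 0.50254$)
$\frac{16 + K}{G{\left(-3,g{\left(5 \right)} \right)} + 100} = \frac{16 + \frac{1385}{2756}}{6 + 100} = \frac{45481}{2756 \cdot 106} = \frac{45481}{2756} \cdot \frac{1}{106} = \frac{45481}{292136}$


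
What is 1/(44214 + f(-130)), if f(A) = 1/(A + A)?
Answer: 260/11495639 ≈ 2.2617e-5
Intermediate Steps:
f(A) = 1/(2*A)
1/(44214 + f(-130)) = 1/(44214 + (1/2)/(-130)) = 1/(44214 + (1/2)*(-1/130)) = 1/(44214 - 1/260) = 1/(11495639/260) = 260/11495639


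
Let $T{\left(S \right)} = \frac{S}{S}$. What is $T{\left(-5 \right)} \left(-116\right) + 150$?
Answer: $34$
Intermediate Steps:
$T{\left(S \right)} = 1$
$T{\left(-5 \right)} \left(-116\right) + 150 = 1 \left(-116\right) + 150 = -116 + 150 = 34$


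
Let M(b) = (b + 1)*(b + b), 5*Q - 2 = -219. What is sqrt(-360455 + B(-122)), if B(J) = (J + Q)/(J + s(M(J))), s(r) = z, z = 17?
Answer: 4*I*sqrt(248374938)/105 ≈ 600.38*I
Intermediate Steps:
Q = -217/5 (Q = 2/5 + (1/5)*(-219) = 2/5 - 219/5 = -217/5 ≈ -43.400)
M(b) = 2*b*(1 + b) (M(b) = (1 + b)*(2*b) = 2*b*(1 + b))
s(r) = 17
B(J) = (-217/5 + J)/(17 + J) (B(J) = (J - 217/5)/(J + 17) = (-217/5 + J)/(17 + J))
sqrt(-360455 + B(-122)) = sqrt(-360455 + (-217/5 - 122)/(17 - 122)) = sqrt(-360455 - 827/5/(-105)) = sqrt(-360455 - 1/105*(-827/5)) = sqrt(-360455 + 827/525) = sqrt(-189238048/525) = 4*I*sqrt(248374938)/105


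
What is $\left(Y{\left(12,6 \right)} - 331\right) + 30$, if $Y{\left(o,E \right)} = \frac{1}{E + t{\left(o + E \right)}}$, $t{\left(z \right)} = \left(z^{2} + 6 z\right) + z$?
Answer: $- \frac{137255}{456} \approx -301.0$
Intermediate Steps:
$t{\left(z \right)} = z^{2} + 7 z$
$Y{\left(o,E \right)} = \frac{1}{E + \left(E + o\right) \left(7 + E + o\right)}$ ($Y{\left(o,E \right)} = \frac{1}{E + \left(o + E\right) \left(7 + \left(o + E\right)\right)} = \frac{1}{E + \left(E + o\right) \left(7 + \left(E + o\right)\right)} = \frac{1}{E + \left(E + o\right) \left(7 + E + o\right)}$)
$\left(Y{\left(12,6 \right)} - 331\right) + 30 = \left(\frac{1}{6 + \left(6 + 12\right) \left(7 + 6 + 12\right)} - 331\right) + 30 = \left(\frac{1}{6 + 18 \cdot 25} - 331\right) + 30 = \left(\frac{1}{6 + 450} - 331\right) + 30 = \left(\frac{1}{456} - 331\right) + 30 = - \frac{150935}{456} + 30 = - \frac{137255}{456}$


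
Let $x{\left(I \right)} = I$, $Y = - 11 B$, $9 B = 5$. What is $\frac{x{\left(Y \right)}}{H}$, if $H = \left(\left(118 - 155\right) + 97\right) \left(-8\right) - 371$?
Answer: $\frac{55}{7659} \approx 0.0071811$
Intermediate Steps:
$B = \frac{5}{9}$ ($B = \frac{1}{9} \cdot 5 = \frac{5}{9} \approx 0.55556$)
$Y = - \frac{55}{9}$ ($Y = \left(-11\right) \frac{5}{9} = - \frac{55}{9} \approx -6.1111$)
$H = -851$ ($H = \left(-37 + 97\right) \left(-8\right) - 371 = 60 \left(-8\right) - 371 = -480 - 371 = -851$)
$\frac{x{\left(Y \right)}}{H} = - \frac{55}{9 \left(-851\right)} = \left(- \frac{55}{9}\right) \left(- \frac{1}{851}\right) = \frac{55}{7659}$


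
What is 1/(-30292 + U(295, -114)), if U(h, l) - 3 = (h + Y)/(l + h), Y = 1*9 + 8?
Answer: -181/5481997 ≈ -3.3017e-5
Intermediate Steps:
Y = 17 (Y = 9 + 8 = 17)
U(h, l) = 3 + (17 + h)/(h + l) (U(h, l) = 3 + (h + 17)/(l + h) = 3 + (17 + h)/(h + l))
1/(-30292 + U(295, -114)) = 1/(-30292 + (17 + 3*(-114) + 4*295)/(295 - 114)) = 1/(-30292 + (17 - 342 + 1180)/181) = 1/(-30292 + (1/181)*855) = 1/(-30292 + 855/181) = 1/(-5481997/181) = -181/5481997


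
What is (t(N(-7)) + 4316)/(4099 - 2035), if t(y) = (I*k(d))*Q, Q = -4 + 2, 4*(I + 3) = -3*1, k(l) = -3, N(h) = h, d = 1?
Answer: 8587/4128 ≈ 2.0802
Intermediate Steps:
I = -15/4 (I = -3 + (-3*1)/4 = -3 + (1/4)*(-3) = -3 - 3/4 = -15/4 ≈ -3.7500)
Q = -2
t(y) = -45/2 (t(y) = -15/4*(-3)*(-2) = (45/4)*(-2) = -45/2)
(t(N(-7)) + 4316)/(4099 - 2035) = (-45/2 + 4316)/(4099 - 2035) = (8587/2)/2064 = (8587/2)*(1/2064) = 8587/4128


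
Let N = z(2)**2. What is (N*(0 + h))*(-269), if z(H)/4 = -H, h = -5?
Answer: 86080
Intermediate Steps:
z(H) = -4*H (z(H) = 4*(-H) = -4*H)
N = 64 (N = (-4*2)**2 = (-8)**2 = 64)
(N*(0 + h))*(-269) = (64*(0 - 5))*(-269) = (64*(-5))*(-269) = -320*(-269) = 86080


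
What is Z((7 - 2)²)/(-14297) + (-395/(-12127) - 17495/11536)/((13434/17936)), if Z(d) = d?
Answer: -1110070368922605/559780349192722 ≈ -1.9830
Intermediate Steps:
Z((7 - 2)²)/(-14297) + (-395/(-12127) - 17495/11536)/((13434/17936)) = (7 - 2)²/(-14297) + (-395/(-12127) - 17495/11536)/((13434/17936)) = 5²*(-1/14297) + (-395*(-1/12127) - 17495*1/11536)/((13434*(1/17936))) = 25*(-1/14297) + (395/12127 - 17495/11536)/(6717/8968) = -25/14297 - 207605145/139897072*8968/6717 = -25/14297 - 77575122515/39153693026 = -1110070368922605/559780349192722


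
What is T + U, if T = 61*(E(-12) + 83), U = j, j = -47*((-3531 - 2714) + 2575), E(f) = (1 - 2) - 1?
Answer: 177431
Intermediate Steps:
E(f) = -2 (E(f) = -1 - 1 = -2)
j = 172490 (j = -47*(-6245 + 2575) = -47*(-3670) = 172490)
U = 172490
T = 4941 (T = 61*(-2 + 83) = 61*81 = 4941)
T + U = 4941 + 172490 = 177431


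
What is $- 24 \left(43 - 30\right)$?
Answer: $-312$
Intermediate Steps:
$- 24 \left(43 - 30\right) = \left(-24\right) 13 = -312$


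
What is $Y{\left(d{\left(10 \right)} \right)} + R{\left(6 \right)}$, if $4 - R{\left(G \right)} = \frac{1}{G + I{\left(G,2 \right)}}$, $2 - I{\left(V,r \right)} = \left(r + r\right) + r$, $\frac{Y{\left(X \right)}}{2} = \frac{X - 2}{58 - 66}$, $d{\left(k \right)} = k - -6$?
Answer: $0$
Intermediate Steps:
$d{\left(k \right)} = 6 + k$ ($d{\left(k \right)} = k + 6 = 6 + k$)
$Y{\left(X \right)} = \frac{1}{2} - \frac{X}{4}$ ($Y{\left(X \right)} = 2 \frac{X - 2}{58 - 66} = 2 \frac{-2 + X}{-8} = 2 \left(-2 + X\right) \left(- \frac{1}{8}\right) = 2 \left(\frac{1}{4} - \frac{X}{8}\right) = \frac{1}{2} - \frac{X}{4}$)
$I{\left(V,r \right)} = 2 - 3 r$ ($I{\left(V,r \right)} = 2 - \left(\left(r + r\right) + r\right) = 2 - \left(2 r + r\right) = 2 - 3 r$)
$R{\left(G \right)} = 4 - \frac{1}{-4 + G}$ ($R{\left(G \right)} = 4 - \frac{1}{G + \left(2 - 6\right)} = 4 - \frac{1}{G - 4} = 4 - \frac{1}{-4 + G}$)
$Y{\left(d{\left(10 \right)} \right)} + R{\left(6 \right)} = \left(\frac{1}{2} - \frac{6 + 10}{4}\right) + \frac{-17 + 4 \cdot 6}{-4 + 6} = \left(\frac{1}{2} - 4\right) + \frac{-17 + 24}{2} = \left(\frac{1}{2} - 4\right) + \frac{1}{2} \cdot 7 = - \frac{7}{2} + \frac{7}{2} = 0$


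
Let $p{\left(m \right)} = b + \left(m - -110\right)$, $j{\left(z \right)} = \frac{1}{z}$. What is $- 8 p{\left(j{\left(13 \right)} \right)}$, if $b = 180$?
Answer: $- \frac{30168}{13} \approx -2320.6$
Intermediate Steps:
$p{\left(m \right)} = 290 + m$ ($p{\left(m \right)} = 180 + \left(m - -110\right) = 180 + \left(m + 110\right) = 180 + \left(110 + m\right) = 290 + m$)
$- 8 p{\left(j{\left(13 \right)} \right)} = - 8 \left(290 + \frac{1}{13}\right) = \left(-8\right) \frac{3771}{13} = - \frac{30168}{13}$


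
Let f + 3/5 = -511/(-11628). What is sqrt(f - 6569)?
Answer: I*sqrt(616855692235)/9690 ≈ 81.053*I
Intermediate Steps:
f = -32329/58140 (f = -3/5 - 511/(-11628) = -3/5 - 511*(-1/11628) = -3/5 + 511/11628 = -32329/58140 ≈ -0.55605)
sqrt(f - 6569) = sqrt(-32329/58140 - 6569) = sqrt(-381953989/58140) = I*sqrt(616855692235)/9690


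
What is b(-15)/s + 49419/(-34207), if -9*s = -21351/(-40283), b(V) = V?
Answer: 61656511122/243451219 ≈ 253.26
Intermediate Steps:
s = -7117/120849 (s = -(-7117)/(3*(-40283)) = -(-7117)*(-1)/(3*40283) = -⅑*21351/40283 = -7117/120849 ≈ -0.058892)
b(-15)/s + 49419/(-34207) = -15/(-7117/120849) + 49419/(-34207) = -15*(-120849/7117) + 49419*(-1/34207) = 1812735/7117 - 49419/34207 = 61656511122/243451219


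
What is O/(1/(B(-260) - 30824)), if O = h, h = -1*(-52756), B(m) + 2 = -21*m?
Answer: -1338208696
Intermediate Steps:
B(m) = -2 - 21*m
h = 52756
O = 52756
O/(1/(B(-260) - 30824)) = 52756/(1/((-2 - 21*(-260)) - 30824)) = 52756/(1/((-2 + 5460) - 30824)) = 52756/(1/(5458 - 30824)) = 52756/(1/(-25366)) = 52756/(-1/25366) = 52756*(-25366) = -1338208696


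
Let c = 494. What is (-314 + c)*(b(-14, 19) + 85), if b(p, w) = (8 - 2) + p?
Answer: 13860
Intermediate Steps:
b(p, w) = 6 + p
(-314 + c)*(b(-14, 19) + 85) = (-314 + 494)*((6 - 14) + 85) = 180*(-8 + 85) = 180*77 = 13860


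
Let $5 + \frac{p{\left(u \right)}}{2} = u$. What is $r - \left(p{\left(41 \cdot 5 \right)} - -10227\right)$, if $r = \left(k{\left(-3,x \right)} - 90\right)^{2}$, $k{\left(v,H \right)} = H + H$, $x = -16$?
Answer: $4257$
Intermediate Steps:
$k{\left(v,H \right)} = 2 H$
$p{\left(u \right)} = -10 + 2 u$
$r = 14884$ ($r = \left(2 \left(-16\right) - 90\right)^{2} = \left(-32 - 90\right)^{2} = \left(-122\right)^{2} = 14884$)
$r - \left(p{\left(41 \cdot 5 \right)} - -10227\right) = 14884 - \left(\left(-10 + 2 \cdot 41 \cdot 5\right) - -10227\right) = 14884 - \left(\left(-10 + 2 \cdot 205\right) + 10227\right) = 14884 - \left(\left(-10 + 410\right) + 10227\right) = 14884 - \left(400 + 10227\right) = 14884 - 10627 = 4257$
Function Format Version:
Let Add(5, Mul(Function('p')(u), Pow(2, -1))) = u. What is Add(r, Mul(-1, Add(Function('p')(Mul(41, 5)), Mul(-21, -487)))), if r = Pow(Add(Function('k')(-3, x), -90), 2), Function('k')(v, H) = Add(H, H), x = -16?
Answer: 4257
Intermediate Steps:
Function('k')(v, H) = Mul(2, H)
Function('p')(u) = Add(-10, Mul(2, u))
r = 14884 (r = Pow(Add(Mul(2, -16), -90), 2) = Pow(Add(-32, -90), 2) = Pow(-122, 2) = 14884)
Add(r, Mul(-1, Add(Function('p')(Mul(41, 5)), Mul(-21, -487)))) = Add(14884, Mul(-1, Add(Add(-10, Mul(2, Mul(41, 5))), Mul(-21, -487)))) = Add(14884, Mul(-1, Add(Add(-10, Mul(2, 205)), 10227))) = Add(14884, Mul(-1, Add(Add(-10, 410), 10227))) = Add(14884, Mul(-1, Add(400, 10227))) = Add(14884, Mul(-1, 10627)) = Add(14884, -10627) = 4257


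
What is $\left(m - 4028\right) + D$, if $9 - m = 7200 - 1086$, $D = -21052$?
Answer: $-31185$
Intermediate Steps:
$m = -6105$ ($m = 9 - \left(7200 - 1086\right) = 9 - 6114 = -6105$)
$\left(m - 4028\right) + D = \left(-6105 - 4028\right) - 21052 = -10133 - 21052 = -31185$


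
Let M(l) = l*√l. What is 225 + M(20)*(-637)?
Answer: 225 - 25480*√5 ≈ -56750.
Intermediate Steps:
M(l) = l^(3/2)
225 + M(20)*(-637) = 225 + 20^(3/2)*(-637) = 225 + (40*√5)*(-637) = 225 - 25480*√5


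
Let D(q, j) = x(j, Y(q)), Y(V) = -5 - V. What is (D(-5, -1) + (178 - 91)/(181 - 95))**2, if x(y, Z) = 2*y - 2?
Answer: 66049/7396 ≈ 8.9304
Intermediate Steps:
x(y, Z) = -2 + 2*y
D(q, j) = -2 + 2*j
(D(-5, -1) + (178 - 91)/(181 - 95))**2 = ((-2 + 2*(-1)) + (178 - 91)/(181 - 95))**2 = ((-2 - 2) + 87/86)**2 = (-4 + 87*(1/86))**2 = (-4 + 87/86)**2 = (-257/86)**2 = 66049/7396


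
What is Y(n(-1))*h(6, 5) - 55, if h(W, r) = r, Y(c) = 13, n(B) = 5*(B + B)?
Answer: 10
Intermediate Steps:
n(B) = 10*B (n(B) = 5*(2*B) = 10*B)
Y(n(-1))*h(6, 5) - 55 = 13*5 - 55 = 65 - 55 = 10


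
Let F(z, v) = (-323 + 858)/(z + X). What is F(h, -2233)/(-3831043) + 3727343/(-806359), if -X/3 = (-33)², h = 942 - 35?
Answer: -6739976451449115/1458100513150264 ≈ -4.6224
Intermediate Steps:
h = 907
X = -3267 (X = -3*(-33)² = -3*1089 = -3267)
F(z, v) = 535/(-3267 + z) (F(z, v) = (-323 + 858)/(z - 3267) = 535/(-3267 + z))
F(h, -2233)/(-3831043) + 3727343/(-806359) = (535/(-3267 + 907))/(-3831043) + 3727343/(-806359) = (535/(-2360))*(-1/3831043) + 3727343*(-1/806359) = (535*(-1/2360))*(-1/3831043) - 3727343/806359 = -107/472*(-1/3831043) - 3727343/806359 = 107/1808252296 - 3727343/806359 = -6739976451449115/1458100513150264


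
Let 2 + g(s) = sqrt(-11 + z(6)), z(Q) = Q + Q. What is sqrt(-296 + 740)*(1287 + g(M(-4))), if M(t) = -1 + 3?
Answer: 2572*sqrt(111) ≈ 27098.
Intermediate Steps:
M(t) = 2
z(Q) = 2*Q
g(s) = -1 (g(s) = -2 + sqrt(-11 + 2*6) = -2 + sqrt(-11 + 12) = -2 + sqrt(1) = -2 + 1 = -1)
sqrt(-296 + 740)*(1287 + g(M(-4))) = sqrt(-296 + 740)*(1287 - 1) = sqrt(444)*1286 = (2*sqrt(111))*1286 = 2572*sqrt(111)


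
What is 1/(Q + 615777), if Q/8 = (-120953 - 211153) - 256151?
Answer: -1/4090279 ≈ -2.4448e-7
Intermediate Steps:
Q = -4706056 (Q = 8*((-120953 - 211153) - 256151) = 8*(-332106 - 256151) = 8*(-588257) = -4706056)
1/(Q + 615777) = 1/(-4706056 + 615777) = 1/(-4090279) = -1/4090279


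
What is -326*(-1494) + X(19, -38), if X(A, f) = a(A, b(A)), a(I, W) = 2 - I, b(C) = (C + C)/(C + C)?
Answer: 487027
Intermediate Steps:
b(C) = 1 (b(C) = (2*C)/((2*C)) = (2*C)*(1/(2*C)) = 1)
X(A, f) = 2 - A
-326*(-1494) + X(19, -38) = -326*(-1494) + (2 - 1*19) = 487044 + (2 - 19) = 487044 - 17 = 487027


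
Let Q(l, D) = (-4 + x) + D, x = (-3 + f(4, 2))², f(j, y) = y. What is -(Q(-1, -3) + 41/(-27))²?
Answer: -41209/729 ≈ -56.528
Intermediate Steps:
x = 1 (x = (-3 + 2)² = (-1)² = 1)
Q(l, D) = -3 + D (Q(l, D) = (-4 + 1) + D = -3 + D)
-(Q(-1, -3) + 41/(-27))² = -((-3 - 3) + 41/(-27))² = -(-6 + 41*(-1/27))² = -(-6 - 41/27)² = -(-203/27)² = -1*41209/729 = -41209/729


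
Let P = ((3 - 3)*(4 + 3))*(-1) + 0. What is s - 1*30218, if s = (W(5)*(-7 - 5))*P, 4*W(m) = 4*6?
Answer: -30218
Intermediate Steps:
W(m) = 6 (W(m) = (4*6)/4 = (¼)*24 = 6)
P = 0 (P = (0*7)*(-1) + 0 = 0*(-1) + 0 = 0 + 0 = 0)
s = 0 (s = (6*(-7 - 5))*0 = (6*(-12))*0 = -72*0 = 0)
s - 1*30218 = 0 - 1*30218 = 0 - 30218 = -30218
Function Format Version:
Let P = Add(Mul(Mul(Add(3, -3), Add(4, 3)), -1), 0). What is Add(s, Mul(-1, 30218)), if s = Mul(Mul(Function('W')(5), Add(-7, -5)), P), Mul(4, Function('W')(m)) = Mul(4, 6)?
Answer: -30218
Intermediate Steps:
Function('W')(m) = 6 (Function('W')(m) = Mul(Rational(1, 4), Mul(4, 6)) = Mul(Rational(1, 4), 24) = 6)
P = 0 (P = Add(Mul(Mul(0, 7), -1), 0) = Add(Mul(0, -1), 0) = Add(0, 0) = 0)
s = 0 (s = Mul(Mul(6, Add(-7, -5)), 0) = Mul(Mul(6, -12), 0) = Mul(-72, 0) = 0)
Add(s, Mul(-1, 30218)) = Add(0, Mul(-1, 30218)) = Add(0, -30218) = -30218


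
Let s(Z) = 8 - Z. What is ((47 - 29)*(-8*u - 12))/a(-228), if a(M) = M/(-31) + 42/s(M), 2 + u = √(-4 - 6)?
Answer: 87792/9185 - 175584*I*√10/9185 ≈ 9.5582 - 60.451*I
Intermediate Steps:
u = -2 + I*√10 (u = -2 + √(-4 - 6) = -2 + √(-10) = -2 + I*√10 ≈ -2.0 + 3.1623*I)
a(M) = 42/(8 - M) - M/31 (a(M) = M/(-31) + 42/(8 - M) = M*(-1/31) + 42/(8 - M) = -M/31 + 42/(8 - M) = 42/(8 - M) - M/31)
((47 - 29)*(-8*u - 12))/a(-228) = ((47 - 29)*(-8*(-2 + I*√10) - 12))/(((-1302 - 1*(-228)*(-8 - 228))/(31*(-8 - 228)))) = (18*((16 - 8*I*√10) - 12))/(((1/31)*(-1302 - 1*(-228)*(-236))/(-236))) = (18*(4 - 8*I*√10))/(((1/31)*(-1/236)*(-1302 - 53808))) = (72 - 144*I*√10)/(((1/31)*(-1/236)*(-55110))) = (72 - 144*I*√10)/(27555/3658) = (72 - 144*I*√10)*(3658/27555) = 87792/9185 - 175584*I*√10/9185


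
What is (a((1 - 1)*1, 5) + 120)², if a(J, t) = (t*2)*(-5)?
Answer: 4900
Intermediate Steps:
a(J, t) = -10*t (a(J, t) = (2*t)*(-5) = -10*t)
(a((1 - 1)*1, 5) + 120)² = (-10*5 + 120)² = (-50 + 120)² = 70² = 4900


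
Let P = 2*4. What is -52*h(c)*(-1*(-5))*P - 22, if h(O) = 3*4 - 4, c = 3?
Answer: -16662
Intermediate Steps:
h(O) = 8 (h(O) = 12 - 4 = 8)
P = 8
-52*h(c)*(-1*(-5))*P - 22 = -52*8*(-1*(-5))*8 - 22 = -52*8*5*8 - 22 = -2080*8 - 22 = -52*320 - 22 = -16640 - 22 = -16662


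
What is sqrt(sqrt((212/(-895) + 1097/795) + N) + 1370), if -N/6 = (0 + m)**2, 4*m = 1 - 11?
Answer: sqrt(4438956295080 + 56922*I*sqrt(117800818986))/56922 ≈ 37.014 + 0.081452*I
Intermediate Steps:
m = -5/2 (m = (1 - 11)/4 = (1/4)*(-10) = -5/2 ≈ -2.5000)
N = -75/2 (N = -6*(0 - 5/2)**2 = -6*(-5/2)**2 = -6*25/4 = -75/2 ≈ -37.500)
sqrt(sqrt((212/(-895) + 1097/795) + N) + 1370) = sqrt(sqrt((212/(-895) + 1097/795) - 75/2) + 1370) = sqrt(sqrt((212*(-1/895) + 1097*(1/795)) - 75/2) + 1370) = sqrt(sqrt((-212/895 + 1097/795) - 75/2) + 1370) = sqrt(sqrt(32531/28461 - 75/2) + 1370) = sqrt(sqrt(-2069513/56922) + 1370) = sqrt(I*sqrt(117800818986)/56922 + 1370) = sqrt(1370 + I*sqrt(117800818986)/56922)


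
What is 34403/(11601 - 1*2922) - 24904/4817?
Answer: -50422565/41806743 ≈ -1.2061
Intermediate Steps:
34403/(11601 - 1*2922) - 24904/4817 = 34403/(11601 - 2922) - 24904*1/4817 = 34403/8679 - 24904/4817 = -50422565/41806743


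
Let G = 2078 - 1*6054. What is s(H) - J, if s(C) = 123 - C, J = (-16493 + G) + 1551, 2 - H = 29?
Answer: 19068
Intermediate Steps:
G = -3976 (G = 2078 - 6054 = -3976)
H = -27 (H = 2 - 1*29 = 2 - 29 = -27)
J = -18918 (J = (-16493 - 3976) + 1551 = -20469 + 1551 = -18918)
s(H) - J = (123 - 1*(-27)) - 1*(-18918) = (123 + 27) + 18918 = 150 + 18918 = 19068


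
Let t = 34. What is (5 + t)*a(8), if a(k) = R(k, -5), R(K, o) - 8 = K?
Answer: 624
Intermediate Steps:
R(K, o) = 8 + K
a(k) = 8 + k
(5 + t)*a(8) = (5 + 34)*(8 + 8) = 39*16 = 624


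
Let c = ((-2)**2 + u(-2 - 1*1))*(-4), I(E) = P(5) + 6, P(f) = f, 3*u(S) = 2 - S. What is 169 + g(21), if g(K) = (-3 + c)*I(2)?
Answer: -340/3 ≈ -113.33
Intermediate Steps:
u(S) = 2/3 - S/3 (u(S) = (2 - S)/3 = 2/3 - S/3)
I(E) = 11 (I(E) = 5 + 6 = 11)
c = -68/3 (c = ((-2)**2 + (2/3 - (-2 - 1*1)/3))*(-4) = (4 + (2/3 - (-2 - 1)/3))*(-4) = (4 + (2/3 - 1/3*(-3)))*(-4) = (4 + (2/3 + 1))*(-4) = (4 + 5/3)*(-4) = (17/3)*(-4) = -68/3 ≈ -22.667)
g(K) = -847/3 (g(K) = (-3 - 68/3)*11 = -77/3*11 = -847/3)
169 + g(21) = 169 - 847/3 = -340/3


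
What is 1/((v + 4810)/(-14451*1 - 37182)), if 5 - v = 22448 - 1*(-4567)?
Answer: 17211/7400 ≈ 2.3258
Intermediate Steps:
v = -27010 (v = 5 - (22448 - 1*(-4567)) = 5 - (22448 + 4567) = 5 - 1*27015 = 5 - 27015 = -27010)
1/((v + 4810)/(-14451*1 - 37182)) = 1/((-27010 + 4810)/(-14451*1 - 37182)) = 1/(-22200/(-14451 - 37182)) = 1/(-22200/(-51633)) = 1/(-22200*(-1/51633)) = 1/(7400/17211) = 17211/7400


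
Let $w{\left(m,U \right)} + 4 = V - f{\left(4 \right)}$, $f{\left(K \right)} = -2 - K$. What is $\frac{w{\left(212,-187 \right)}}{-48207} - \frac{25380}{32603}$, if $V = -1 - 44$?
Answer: $- \frac{1222091731}{1571692821} \approx -0.77756$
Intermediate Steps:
$V = -45$
$w{\left(m,U \right)} = -43$ ($w{\left(m,U \right)} = -4 - \left(43 - 4\right) = -4 - 39 = -43$)
$\frac{w{\left(212,-187 \right)}}{-48207} - \frac{25380}{32603} = - \frac{43}{-48207} - \frac{25380}{32603} = \left(-43\right) \left(- \frac{1}{48207}\right) - \frac{25380}{32603} = \frac{43}{48207} - \frac{25380}{32603} = - \frac{1222091731}{1571692821}$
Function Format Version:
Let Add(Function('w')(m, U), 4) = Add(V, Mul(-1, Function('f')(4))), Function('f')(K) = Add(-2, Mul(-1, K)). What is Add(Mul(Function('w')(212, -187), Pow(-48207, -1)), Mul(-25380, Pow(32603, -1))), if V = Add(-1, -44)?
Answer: Rational(-1222091731, 1571692821) ≈ -0.77756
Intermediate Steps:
V = -45
Function('w')(m, U) = -43 (Function('w')(m, U) = Add(-4, Add(-45, Mul(-1, Add(-2, Mul(-1, 4))))) = Add(-4, Add(-45, Mul(-1, Add(-2, -4)))) = Add(-4, Add(-45, Mul(-1, -6))) = Add(-4, Add(-45, 6)) = Add(-4, -39) = -43)
Add(Mul(Function('w')(212, -187), Pow(-48207, -1)), Mul(-25380, Pow(32603, -1))) = Add(Mul(-43, Pow(-48207, -1)), Mul(-25380, Pow(32603, -1))) = Add(Mul(-43, Rational(-1, 48207)), Mul(-25380, Rational(1, 32603))) = Add(Rational(43, 48207), Rational(-25380, 32603)) = Rational(-1222091731, 1571692821)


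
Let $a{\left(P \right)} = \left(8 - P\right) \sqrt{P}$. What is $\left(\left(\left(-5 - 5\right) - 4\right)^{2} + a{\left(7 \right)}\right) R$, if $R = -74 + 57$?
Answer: $-3332 - 17 \sqrt{7} \approx -3377.0$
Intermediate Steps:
$a{\left(P \right)} = \sqrt{P} \left(8 - P\right)$
$R = -17$
$\left(\left(\left(-5 - 5\right) - 4\right)^{2} + a{\left(7 \right)}\right) R = \left(\left(\left(-5 - 5\right) - 4\right)^{2} + \sqrt{7} \left(8 - 7\right)\right) \left(-17\right) = \left(\left(-10 - 4\right)^{2} + \sqrt{7} \cdot 1\right) \left(-17\right) = \left(\left(-14\right)^{2} + \sqrt{7}\right) \left(-17\right) = \left(196 + \sqrt{7}\right) \left(-17\right) = -3332 - 17 \sqrt{7}$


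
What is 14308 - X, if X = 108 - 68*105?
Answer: 21340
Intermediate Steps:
X = -7032 (X = 108 - 7140 = -7032)
14308 - X = 14308 - 1*(-7032) = 14308 + 7032 = 21340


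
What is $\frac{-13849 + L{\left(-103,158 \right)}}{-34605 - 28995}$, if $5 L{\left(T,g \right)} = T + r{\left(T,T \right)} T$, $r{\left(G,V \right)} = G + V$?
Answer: $\frac{4813}{31800} \approx 0.15135$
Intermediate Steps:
$L{\left(T,g \right)} = \frac{T}{5} + \frac{2 T^{2}}{5}$ ($L{\left(T,g \right)} = \frac{T + \left(T + T\right) T}{5} = \frac{T + 2 T T}{5} = \frac{T + 2 T^{2}}{5} = \frac{T}{5} + \frac{2 T^{2}}{5}$)
$\frac{-13849 + L{\left(-103,158 \right)}}{-34605 - 28995} = \frac{-13849 + \frac{1}{5} \left(-103\right) \left(1 + 2 \left(-103\right)\right)}{-34605 - 28995} = \frac{-13849 + \frac{1}{5} \left(-103\right) \left(1 - 206\right)}{-63600} = \left(-13849 + \frac{1}{5} \left(-103\right) \left(-205\right)\right) \left(- \frac{1}{63600}\right) = \left(-13849 + 4223\right) \left(- \frac{1}{63600}\right) = \left(-9626\right) \left(- \frac{1}{63600}\right) = \frac{4813}{31800}$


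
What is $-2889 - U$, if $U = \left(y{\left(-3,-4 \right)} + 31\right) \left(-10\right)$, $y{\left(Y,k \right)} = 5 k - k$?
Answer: $-2739$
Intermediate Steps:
$y{\left(Y,k \right)} = 4 k$
$U = -150$ ($U = \left(4 \left(-4\right) + 31\right) \left(-10\right) = \left(-16 + 31\right) \left(-10\right) = 15 \left(-10\right) = -150$)
$-2889 - U = -2889 - -150 = -2889 + 150 = -2739$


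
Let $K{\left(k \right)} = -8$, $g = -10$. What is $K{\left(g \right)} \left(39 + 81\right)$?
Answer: $-960$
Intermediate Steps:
$K{\left(g \right)} \left(39 + 81\right) = - 8 \left(39 + 81\right) = \left(-8\right) 120 = -960$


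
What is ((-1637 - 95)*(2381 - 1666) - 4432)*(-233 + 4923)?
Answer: -5828788280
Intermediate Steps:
((-1637 - 95)*(2381 - 1666) - 4432)*(-233 + 4923) = (-1732*715 - 4432)*4690 = (-1238380 - 4432)*4690 = -1242812*4690 = -5828788280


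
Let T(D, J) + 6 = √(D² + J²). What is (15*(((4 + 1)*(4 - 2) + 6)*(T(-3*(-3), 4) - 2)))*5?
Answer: -9600 + 1200*√97 ≈ 2218.6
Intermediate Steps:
T(D, J) = -6 + √(D² + J²)
(15*(((4 + 1)*(4 - 2) + 6)*(T(-3*(-3), 4) - 2)))*5 = (15*(((4 + 1)*(4 - 2) + 6)*((-6 + √((-3*(-3))² + 4²)) - 2)))*5 = (15*((5*2 + 6)*((-6 + √(9² + 16)) - 2)))*5 = (15*((10 + 6)*((-6 + √(81 + 16)) - 2)))*5 = (15*(16*((-6 + √97) - 2)))*5 = (15*(16*(-8 + √97)))*5 = (15*(-128 + 16*√97))*5 = (-1920 + 240*√97)*5 = -9600 + 1200*√97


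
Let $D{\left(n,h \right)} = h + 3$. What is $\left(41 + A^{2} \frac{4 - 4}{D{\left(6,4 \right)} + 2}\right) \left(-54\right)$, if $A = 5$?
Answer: $-2214$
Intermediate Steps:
$D{\left(n,h \right)} = 3 + h$
$\left(41 + A^{2} \frac{4 - 4}{D{\left(6,4 \right)} + 2}\right) \left(-54\right) = \left(41 + 5^{2} \frac{4 - 4}{\left(3 + 4\right) + 2}\right) \left(-54\right) = \left(41 + 25 \frac{0}{7 + 2}\right) \left(-54\right) = \left(41 + 25 \cdot \frac{0}{9}\right) \left(-54\right) = \left(41 + 25 \cdot 0 \cdot \frac{1}{9}\right) \left(-54\right) = \left(41 + 25 \cdot 0\right) \left(-54\right) = \left(41 + 0\right) \left(-54\right) = 41 \left(-54\right) = -2214$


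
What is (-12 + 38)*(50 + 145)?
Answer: 5070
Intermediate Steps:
(-12 + 38)*(50 + 145) = 26*195 = 5070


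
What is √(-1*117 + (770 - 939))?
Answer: I*√286 ≈ 16.912*I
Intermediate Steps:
√(-1*117 + (770 - 939)) = √(-117 - 169) = √(-286) = I*√286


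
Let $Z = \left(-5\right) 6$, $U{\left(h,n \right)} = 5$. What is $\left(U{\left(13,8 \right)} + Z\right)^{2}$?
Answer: $625$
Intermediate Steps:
$Z = -30$
$\left(U{\left(13,8 \right)} + Z\right)^{2} = \left(5 - 30\right)^{2} = \left(-25\right)^{2} = 625$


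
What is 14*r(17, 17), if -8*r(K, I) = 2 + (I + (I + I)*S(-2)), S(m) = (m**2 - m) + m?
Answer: -1085/4 ≈ -271.25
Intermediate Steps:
S(m) = m**2
r(K, I) = -1/4 - 9*I/8 (r(K, I) = -(2 + (I + (I + I)*(-2)**2))/8 = -(2 + (I + (2*I)*4))/8 = -(2 + (I + 8*I))/8 = -(2 + 9*I)/8 = -1/4 - 9*I/8)
14*r(17, 17) = 14*(-1/4 - 9/8*17) = 14*(-1/4 - 153/8) = 14*(-155/8) = -1085/4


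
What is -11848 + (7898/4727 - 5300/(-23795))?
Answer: -266487558262/22495793 ≈ -11846.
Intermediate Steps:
-11848 + (7898/4727 - 5300/(-23795)) = -11848 + (7898*(1/4727) - 5300*(-1/23795)) = -11848 + (7898/4727 + 1060/4759) = -11848 + 42597202/22495793 = -266487558262/22495793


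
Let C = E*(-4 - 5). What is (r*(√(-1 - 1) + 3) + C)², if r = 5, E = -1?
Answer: 526 + 240*I*√2 ≈ 526.0 + 339.41*I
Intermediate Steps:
C = 9 (C = -(-4 - 5) = -1*(-9) = 9)
(r*(√(-1 - 1) + 3) + C)² = (5*(√(-1 - 1) + 3) + 9)² = (5*(√(-2) + 3) + 9)² = (5*(I*√2 + 3) + 9)² = (5*(3 + I*√2) + 9)² = ((15 + 5*I*√2) + 9)² = (24 + 5*I*√2)²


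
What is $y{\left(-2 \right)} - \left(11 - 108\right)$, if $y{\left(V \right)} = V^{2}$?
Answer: $101$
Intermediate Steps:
$y{\left(-2 \right)} - \left(11 - 108\right) = \left(-2\right)^{2} - \left(11 - 108\right) = 4 - \left(11 - 108\right) = 4 - -97 = 4 + 97 = 101$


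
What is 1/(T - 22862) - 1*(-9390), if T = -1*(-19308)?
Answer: 33372059/3554 ≈ 9390.0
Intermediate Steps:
T = 19308
1/(T - 22862) - 1*(-9390) = 1/(19308 - 22862) - 1*(-9390) = 1/(-3554) + 9390 = -1/3554 + 9390 = 33372059/3554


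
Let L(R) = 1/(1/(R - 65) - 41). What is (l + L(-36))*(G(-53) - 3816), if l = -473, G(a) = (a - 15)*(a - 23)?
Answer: -1324464492/2071 ≈ -6.3953e+5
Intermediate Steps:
L(R) = 1/(-41 + 1/(-65 + R)) (L(R) = 1/(1/(-65 + R) - 41) = 1/(-41 + 1/(-65 + R)))
G(a) = (-23 + a)*(-15 + a) (G(a) = (-15 + a)*(-23 + a) = (-23 + a)*(-15 + a))
(l + L(-36))*(G(-53) - 3816) = (-473 + (65 - 1*(-36))/(-2666 + 41*(-36)))*((345 + (-53)² - 38*(-53)) - 3816) = (-473 + (65 + 36)/(-2666 - 1476))*((345 + 2809 + 2014) - 3816) = (-473 + 101/(-4142))*(5168 - 3816) = (-473 - 1/4142*101)*1352 = (-473 - 101/4142)*1352 = -1959267/4142*1352 = -1324464492/2071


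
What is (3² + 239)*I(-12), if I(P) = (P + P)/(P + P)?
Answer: 248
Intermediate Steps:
I(P) = 1 (I(P) = (2*P)/((2*P)) = (2*P)*(1/(2*P)) = 1)
(3² + 239)*I(-12) = (3² + 239)*1 = (9 + 239)*1 = 248*1 = 248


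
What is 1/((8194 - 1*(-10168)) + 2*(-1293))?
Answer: 1/15776 ≈ 6.3387e-5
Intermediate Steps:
1/((8194 - 1*(-10168)) + 2*(-1293)) = 1/((8194 + 10168) - 2586) = 1/(18362 - 2586) = 1/15776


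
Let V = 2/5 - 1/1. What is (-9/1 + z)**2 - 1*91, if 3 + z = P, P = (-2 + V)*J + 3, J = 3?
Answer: 4781/25 ≈ 191.24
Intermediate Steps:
V = -3/5 (V = 2*(1/5) - 1*1 = 2/5 - 1 = -3/5 ≈ -0.60000)
P = -24/5 (P = (-2 - 3/5)*3 + 3 = -13/5*3 + 3 = -39/5 + 3 = -24/5 ≈ -4.8000)
z = -39/5 (z = -3 - 24/5 = -39/5 ≈ -7.8000)
(-9/1 + z)**2 - 1*91 = (-9/1 - 39/5)**2 - 1*91 = (-9*1 - 39/5)**2 - 91 = (-9 - 39/5)**2 - 91 = (-84/5)**2 - 91 = 7056/25 - 91 = 4781/25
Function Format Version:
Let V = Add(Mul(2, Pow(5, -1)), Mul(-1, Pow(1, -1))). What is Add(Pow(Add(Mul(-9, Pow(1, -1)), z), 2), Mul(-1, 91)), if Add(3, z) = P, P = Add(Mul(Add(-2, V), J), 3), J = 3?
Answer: Rational(4781, 25) ≈ 191.24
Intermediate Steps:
V = Rational(-3, 5) (V = Add(Mul(2, Rational(1, 5)), Mul(-1, 1)) = Add(Rational(2, 5), -1) = Rational(-3, 5) ≈ -0.60000)
P = Rational(-24, 5) (P = Add(Mul(Add(-2, Rational(-3, 5)), 3), 3) = Add(Mul(Rational(-13, 5), 3), 3) = Add(Rational(-39, 5), 3) = Rational(-24, 5) ≈ -4.8000)
z = Rational(-39, 5) (z = Add(-3, Rational(-24, 5)) = Rational(-39, 5) ≈ -7.8000)
Add(Pow(Add(Mul(-9, Pow(1, -1)), z), 2), Mul(-1, 91)) = Add(Pow(Add(Mul(-9, Pow(1, -1)), Rational(-39, 5)), 2), Mul(-1, 91)) = Add(Pow(Add(Mul(-9, 1), Rational(-39, 5)), 2), -91) = Add(Pow(Add(-9, Rational(-39, 5)), 2), -91) = Add(Pow(Rational(-84, 5), 2), -91) = Add(Rational(7056, 25), -91) = Rational(4781, 25)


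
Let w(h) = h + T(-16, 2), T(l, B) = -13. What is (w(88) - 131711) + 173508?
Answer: 41872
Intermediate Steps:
w(h) = -13 + h (w(h) = h - 13 = -13 + h)
(w(88) - 131711) + 173508 = ((-13 + 88) - 131711) + 173508 = (75 - 131711) + 173508 = -131636 + 173508 = 41872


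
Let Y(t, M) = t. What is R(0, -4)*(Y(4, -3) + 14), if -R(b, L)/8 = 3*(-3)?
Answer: 1296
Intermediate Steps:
R(b, L) = 72 (R(b, L) = -24*(-3) = -8*(-9) = 72)
R(0, -4)*(Y(4, -3) + 14) = 72*(4 + 14) = 72*18 = 1296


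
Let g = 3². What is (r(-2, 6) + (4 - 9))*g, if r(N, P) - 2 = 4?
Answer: 9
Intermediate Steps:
r(N, P) = 6 (r(N, P) = 2 + 4 = 6)
g = 9
(r(-2, 6) + (4 - 9))*g = (6 + (4 - 9))*9 = (6 - 5)*9 = 1*9 = 9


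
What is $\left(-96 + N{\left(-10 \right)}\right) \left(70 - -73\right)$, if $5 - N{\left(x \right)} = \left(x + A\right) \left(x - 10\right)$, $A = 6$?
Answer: $-24453$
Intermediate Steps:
$N{\left(x \right)} = 5 - \left(-10 + x\right) \left(6 + x\right)$ ($N{\left(x \right)} = 5 - \left(x + 6\right) \left(x - 10\right) = 5 - \left(6 + x\right) \left(-10 + x\right) = 5 - \left(-10 + x\right) \left(6 + x\right)$)
$\left(-96 + N{\left(-10 \right)}\right) \left(70 - -73\right) = \left(-96 + \left(65 - \left(-10\right)^{2} + 4 \left(-10\right)\right)\right) \left(70 - -73\right) = \left(-96 - 75\right) \left(70 + 73\right) = \left(-96 - 75\right) 143 = \left(-171\right) 143 = -24453$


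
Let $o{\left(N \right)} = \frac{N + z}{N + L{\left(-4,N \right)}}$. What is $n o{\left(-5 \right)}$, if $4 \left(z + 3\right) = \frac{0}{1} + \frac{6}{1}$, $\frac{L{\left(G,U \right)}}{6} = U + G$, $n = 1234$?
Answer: $\frac{8021}{59} \approx 135.95$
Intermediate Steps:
$L{\left(G,U \right)} = 6 G + 6 U$ ($L{\left(G,U \right)} = 6 \left(U + G\right) = 6 \left(G + U\right) = 6 G + 6 U$)
$z = - \frac{3}{2}$ ($z = -3 + \frac{\frac{0}{1} + \frac{6}{1}}{4} = -3 + \frac{0 \cdot 1 + 6 \cdot 1}{4} = -3 + \frac{0 + 6}{4} = -3 + \frac{1}{4} \cdot 6 = -3 + \frac{3}{2} = - \frac{3}{2} \approx -1.5$)
$o{\left(N \right)} = \frac{- \frac{3}{2} + N}{-24 + 7 N}$ ($o{\left(N \right)} = \frac{N - \frac{3}{2}}{N + \left(6 \left(-4\right) + 6 N\right)} = \frac{- \frac{3}{2} + N}{N + \left(-24 + 6 N\right)} = \frac{- \frac{3}{2} + N}{-24 + 7 N}$)
$n o{\left(-5 \right)} = 1234 \frac{-3 + 2 \left(-5\right)}{2 \left(-24 + 7 \left(-5\right)\right)} = 1234 \frac{-3 - 10}{2 \left(-24 - 35\right)} = 1234 \cdot \frac{1}{2} \frac{1}{-59} \left(-13\right) = 1234 \cdot \frac{1}{2} \left(- \frac{1}{59}\right) \left(-13\right) = 1234 \cdot \frac{13}{118} = \frac{8021}{59}$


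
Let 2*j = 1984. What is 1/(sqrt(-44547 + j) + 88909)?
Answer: 88909/7904853836 - I*sqrt(43555)/7904853836 ≈ 1.1247e-5 - 2.6401e-8*I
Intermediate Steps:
j = 992 (j = (1/2)*1984 = 992)
1/(sqrt(-44547 + j) + 88909) = 1/(sqrt(-44547 + 992) + 88909) = 1/(sqrt(-43555) + 88909) = 1/(I*sqrt(43555) + 88909) = 1/(88909 + I*sqrt(43555))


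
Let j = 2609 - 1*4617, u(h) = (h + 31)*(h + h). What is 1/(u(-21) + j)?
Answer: -1/2428 ≈ -0.00041186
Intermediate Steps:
u(h) = 2*h*(31 + h) (u(h) = (31 + h)*(2*h) = 2*h*(31 + h))
j = -2008 (j = 2609 - 4617 = -2008)
1/(u(-21) + j) = 1/(2*(-21)*(31 - 21) - 2008) = 1/(2*(-21)*10 - 2008) = 1/(-420 - 2008) = 1/(-2428) = -1/2428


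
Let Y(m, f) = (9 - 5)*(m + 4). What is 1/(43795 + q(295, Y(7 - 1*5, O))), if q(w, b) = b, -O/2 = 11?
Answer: 1/43819 ≈ 2.2821e-5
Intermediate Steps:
O = -22 (O = -2*11 = -22)
Y(m, f) = 16 + 4*m (Y(m, f) = 4*(4 + m) = 16 + 4*m)
1/(43795 + q(295, Y(7 - 1*5, O))) = 1/(43795 + (16 + 4*(7 - 1*5))) = 1/(43795 + (16 + 4*(7 - 5))) = 1/(43795 + (16 + 4*2)) = 1/(43795 + (16 + 8)) = 1/(43795 + 24) = 1/43819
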